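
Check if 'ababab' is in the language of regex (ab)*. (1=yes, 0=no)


Pattern: (ab)*
String: 'ababab'
Pattern requires: zero or more repetitions of 'ab'
Pairs: ['ab', 'ab', 'ab']
All pairs are 'ab'? Yes
Result: 1

1


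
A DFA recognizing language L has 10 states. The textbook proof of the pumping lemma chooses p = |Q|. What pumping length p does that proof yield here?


Pumping lemma for regular languages (standard proof):
Take p = |Q|, the number of DFA states.
Any string of length >= |Q| passes through |Q|+1 states while reading its first |Q| symbols,
so by pigeonhole some state repeats, giving the loop that can be pumped.
Here |Q| = 10
Therefore the proof uses p = 10

10


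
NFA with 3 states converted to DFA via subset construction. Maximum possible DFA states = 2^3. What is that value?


NFA has 3 states
Subset construction: each DFA state = subset of NFA states
Maximum subsets = 2^3
2^3 = 8

8


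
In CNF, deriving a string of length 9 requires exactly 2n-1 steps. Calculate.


Chomsky Normal Form derivation:
String length n = 9
Each step either:
  - Splits a nonterminal into two (n-1 such steps)
  - Converts a nonterminal to terminal (n such steps)
Total = (n-1) + n = 2n - 1
= 2(9) - 1
= 18 - 1
= 17

17


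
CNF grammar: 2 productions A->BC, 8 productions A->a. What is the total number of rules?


CNF allows two rule forms:
  A -> BC (binary): 2 rules
  A -> a (terminal): 8 rules
Total = 2 + 8 = 10

10


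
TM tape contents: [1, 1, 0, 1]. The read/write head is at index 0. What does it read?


Tape: [1, 1, 0, 1]
Positions: 0 1 2 3
Values:    1 1 0 1
Head at position 0
tape[0] = 1

1


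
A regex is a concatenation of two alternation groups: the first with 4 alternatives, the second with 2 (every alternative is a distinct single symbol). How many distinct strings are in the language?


First group: 4 alternatives
Second group: 2 alternatives
Concatenation: each choice from group 1 pairs with each from group 2
Total = 4 x 2 = 8

8


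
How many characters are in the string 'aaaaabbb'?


String: 'aaaaabbb'
Counting characters:
  'a' appears 5 time(s)
  'b' appears 3 time(s)
Total length = 5 + 3 = 8

8


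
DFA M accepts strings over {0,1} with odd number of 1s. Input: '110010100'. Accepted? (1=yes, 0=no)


DFA has 2 states: q_even (start, accept=no) and q_odd
Processing string '110010100' character by character:
  Position 0: read '1', 1-count=1 -> q_odd
  Position 1: read '1', 1-count=2 -> q_even
  Position 2: read '0', 1-count=2 -> q_even (no change)
  Position 3: read '0', 1-count=2 -> q_even (no change)
  Position 4: read '1', 1-count=3 -> q_odd
  Position 5: read '0', 1-count=3 -> q_odd (no change)
  Position 6: read '1', 1-count=4 -> q_even
  Position 7: read '0', 1-count=4 -> q_even (no change)
  Position 8: read '0', 1-count=4 -> q_even (no change)
Final state: q_even, total 1s = 4 (even); the DFA requires an odd count -> reject

0


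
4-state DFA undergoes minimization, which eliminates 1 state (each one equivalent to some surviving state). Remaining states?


Original DFA: 4 states
Redundant states removed: 1
Minimized states = original - removed
= 4 - 1
= 3

3


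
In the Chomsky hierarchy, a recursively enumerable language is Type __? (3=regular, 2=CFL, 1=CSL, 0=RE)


Chomsky hierarchy levels:
  Type 3: Regular (DFA/NFA/regex)
  Type 2: Context-free (PDA)
  Type 1: Context-sensitive
  Type 0: Recursively enumerable (TM)
'recursively enumerable' corresponds to Type 0

0


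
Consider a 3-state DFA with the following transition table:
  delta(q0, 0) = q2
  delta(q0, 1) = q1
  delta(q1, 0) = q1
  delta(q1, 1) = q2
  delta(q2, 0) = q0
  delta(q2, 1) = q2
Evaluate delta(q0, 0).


Looking up transition function:
delta(q0, 0) in the table
Row: q0, Column: 0
Result: q2

q2


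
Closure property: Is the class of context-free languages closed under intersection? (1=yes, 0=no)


CFL closure properties:
  Closed under: union, concatenation, Kleene star
  NOT closed under: intersection, complement
Operation 'intersection' is in not-closed list -> No (not closed)

0


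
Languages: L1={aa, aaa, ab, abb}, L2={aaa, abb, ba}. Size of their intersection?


L1 = {aa, aaa, ab, abb}
L2 = {aaa, abb, ba}
Checking each string in L1 against L2:
  'aa': in L2? No
  'aaa': in L2? Yes
  'ab': in L2? No
  'abb': in L2? Yes
Intersection = {aaa, abb}
|L1 ∩ L2| = 2

2


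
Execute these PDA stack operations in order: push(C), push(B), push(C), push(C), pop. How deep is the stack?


Tracing stack operations:
  push(C) -> stack = [C], depth=1
  push(B) -> stack = [C,B], depth=2
  push(C) -> stack = [C,B,C], depth=3
  push(C) -> stack = [C,B,C,C], depth=4
  pop -> removed C, stack = [C,B,C], depth=3
Final depth = 3

3


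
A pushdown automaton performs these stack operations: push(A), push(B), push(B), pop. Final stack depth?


Tracing stack operations:
  push(A) -> stack = [A], depth=1
  push(B) -> stack = [A,B], depth=2
  push(B) -> stack = [A,B,B], depth=3
  pop -> removed B, stack = [A,B], depth=2
Final depth = 2

2


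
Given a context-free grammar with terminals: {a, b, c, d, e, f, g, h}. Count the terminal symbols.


Terminal symbols: a, b, c, d, e, f, g, h
Counting each: a (#1), b (#2), c (#3), d (#4), e (#5), f (#6), g (#7), h (#8)
Total = 8

8


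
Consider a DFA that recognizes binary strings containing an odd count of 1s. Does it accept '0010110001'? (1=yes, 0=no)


DFA has 2 states: q_even (start, accept=no) and q_odd
Processing string '0010110001' character by character:
  Position 0: read '0', 1-count=0 -> q_even (no change)
  Position 1: read '0', 1-count=0 -> q_even (no change)
  Position 2: read '1', 1-count=1 -> q_odd
  Position 3: read '0', 1-count=1 -> q_odd (no change)
  Position 4: read '1', 1-count=2 -> q_even
  Position 5: read '1', 1-count=3 -> q_odd
  Position 6: read '0', 1-count=3 -> q_odd (no change)
  Position 7: read '0', 1-count=3 -> q_odd (no change)
  Position 8: read '0', 1-count=3 -> q_odd (no change)
  Position 9: read '1', 1-count=4 -> q_even
Final state: q_even, total 1s = 4 (even); the DFA requires an odd count -> reject

0


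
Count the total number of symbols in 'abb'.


String: 'abb'
Counting characters:
  'a' appears 1 time(s)
  'b' appears 2 time(s)
Total length = 1 + 2 = 3

3


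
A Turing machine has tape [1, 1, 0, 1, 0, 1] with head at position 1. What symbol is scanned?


Tape: [1, 1, 0, 1, 0, 1]
Positions: 0 1 2 3 4 5
Values:    1 1 0 1 0 1
Head at position 1
tape[1] = 1

1


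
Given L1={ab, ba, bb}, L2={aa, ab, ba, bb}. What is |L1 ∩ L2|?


L1 = {ab, ba, bb}
L2 = {aa, ab, ba, bb}
Checking each string in L1 against L2:
  'ab': in L2? Yes
  'ba': in L2? Yes
  'bb': in L2? Yes
Intersection = {ab, ba, bb}
|L1 ∩ L2| = 3

3


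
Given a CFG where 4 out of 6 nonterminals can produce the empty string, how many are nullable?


Nonterminals: {S, A, B, C, D, E}
A nonterminal is nullable if it can derive epsilon
Counting nullable nonterminals: 4
Total nullable = 4

4


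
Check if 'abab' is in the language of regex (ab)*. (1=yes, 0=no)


Pattern: (ab)*
String: 'abab'
Pattern requires: zero or more repetitions of 'ab'
Pairs: ['ab', 'ab']
All pairs are 'ab'? Yes
Result: 1

1


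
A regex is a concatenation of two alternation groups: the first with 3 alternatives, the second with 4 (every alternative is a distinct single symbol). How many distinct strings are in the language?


First group: 3 alternatives
Second group: 4 alternatives
Concatenation: each choice from group 1 pairs with each from group 2
Total = 3 x 4 = 12

12


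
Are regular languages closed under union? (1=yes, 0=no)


Regular languages are closed under:
- Union (DFA product construction)
- Intersection (DFA product construction)
- Complement (swap accept/reject states)
- Concatenation (NFA construction)
- Kleene star (NFA construction)
union is in this list
Therefore: closed

1


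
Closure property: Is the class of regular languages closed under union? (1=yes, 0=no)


Regular languages are closed under all standard operations:
- Union: Yes (product construction)
- Intersection: Yes (product construction)
- Complement: Yes (swap accept/reject)
- Concatenation: Yes (NFA construction)
Operation: union -> Closed

1


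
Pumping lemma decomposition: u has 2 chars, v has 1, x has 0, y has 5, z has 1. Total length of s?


|s| = |u| + |v| + |x| + |y| + |z|
= 2 + 1 + 0 + 5 + 1
= 3 + 0 + 6
= 3 + 6
= 9

9


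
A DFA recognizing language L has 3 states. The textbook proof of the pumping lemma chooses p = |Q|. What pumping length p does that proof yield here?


Pumping lemma for regular languages (standard proof):
Take p = |Q|, the number of DFA states.
Any string of length >= |Q| passes through |Q|+1 states while reading its first |Q| symbols,
so by pigeonhole some state repeats, giving the loop that can be pumped.
Here |Q| = 3
Therefore the proof uses p = 3

3


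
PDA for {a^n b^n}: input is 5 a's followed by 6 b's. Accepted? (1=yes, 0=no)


Language requires equal numbers of a's and b's
PDA pushes for each 'a', pops for each 'b'
Number of a's = 5
Number of b's = 6
5 != 6 -> Reject

0


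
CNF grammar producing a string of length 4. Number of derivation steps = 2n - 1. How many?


Chomsky Normal Form derivation:
String length n = 4
Each step either:
  - Splits a nonterminal into two (n-1 such steps)
  - Converts a nonterminal to terminal (n such steps)
Total = (n-1) + n = 2n - 1
= 2(4) - 1
= 8 - 1
= 7

7


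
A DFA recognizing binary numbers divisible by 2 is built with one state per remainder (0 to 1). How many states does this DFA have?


Divisibility by 2 is tracked via the remainder mod 2: 0, 1, ..., 1
The construction assigns one state to each remainder
Number of remainders = 2

2


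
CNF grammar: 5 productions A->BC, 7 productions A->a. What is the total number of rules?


CNF allows two rule forms:
  A -> BC (binary): 5 rules
  A -> a (terminal): 7 rules
Total = 5 + 7 = 12

12


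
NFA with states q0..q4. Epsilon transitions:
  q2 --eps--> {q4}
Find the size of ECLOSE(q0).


Starting from q0
Initialize closure = {q0}
q0 has no outgoing epsilon transitions -> nothing to add
Final closure: {q0}
Size = 1

1


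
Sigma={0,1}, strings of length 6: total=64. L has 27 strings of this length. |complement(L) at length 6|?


Alphabet: {0,1}
String length: 6
Total strings of length 6 = 2^6 = 64
Strings in L = 27
Complement = total - |L|
= 64 - 27
= 37

37


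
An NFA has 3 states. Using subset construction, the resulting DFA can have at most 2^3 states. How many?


NFA has 3 states
Subset construction: each DFA state = subset of NFA states
Maximum subsets = 2^3
2^3 = 8

8


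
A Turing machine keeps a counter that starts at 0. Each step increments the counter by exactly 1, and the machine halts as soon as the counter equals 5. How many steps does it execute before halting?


Counter starts at 0. Counting sequence:
  Step 1: counter = 1
  Step 2: counter = 2
  Step 3: counter = 3
  Step 4: counter = 4
  Step 5: counter = 5
Counter reached 5 -> halt
Total steps = 5

5


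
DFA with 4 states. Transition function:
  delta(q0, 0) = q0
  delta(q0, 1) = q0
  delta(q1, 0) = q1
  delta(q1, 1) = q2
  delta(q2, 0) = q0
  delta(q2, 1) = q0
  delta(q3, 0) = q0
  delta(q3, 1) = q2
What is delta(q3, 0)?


Looking up transition function:
delta(q3, 0) in the table
Row: q3, Column: 0
Result: q0

q0


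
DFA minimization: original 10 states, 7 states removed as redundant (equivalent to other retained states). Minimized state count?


Original DFA: 10 states
Redundant states removed: 7
Minimized states = original - removed
= 10 - 7
= 3

3


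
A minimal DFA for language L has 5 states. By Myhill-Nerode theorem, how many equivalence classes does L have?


Myhill-Nerode theorem:
Number of equivalence classes = number of states in minimal DFA
Minimal DFA states = 5
Therefore equivalence classes = 5

5


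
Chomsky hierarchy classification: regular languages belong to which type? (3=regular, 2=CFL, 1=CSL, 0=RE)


Chomsky hierarchy levels:
  Type 3: Regular (DFA/NFA/regex)
  Type 2: Context-free (PDA)
  Type 1: Context-sensitive
  Type 0: Recursively enumerable (TM)
'regular' corresponds to Type 3

3


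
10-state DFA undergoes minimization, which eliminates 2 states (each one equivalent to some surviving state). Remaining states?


Original DFA: 10 states
Redundant states removed: 2
Minimized states = original - removed
= 10 - 2
= 8

8


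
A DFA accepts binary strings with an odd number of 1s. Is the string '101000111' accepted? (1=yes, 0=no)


DFA has 2 states: q_even (start, accept=no) and q_odd
Processing string '101000111' character by character:
  Position 0: read '1', 1-count=1 -> q_odd
  Position 1: read '0', 1-count=1 -> q_odd (no change)
  Position 2: read '1', 1-count=2 -> q_even
  Position 3: read '0', 1-count=2 -> q_even (no change)
  Position 4: read '0', 1-count=2 -> q_even (no change)
  Position 5: read '0', 1-count=2 -> q_even (no change)
  Position 6: read '1', 1-count=3 -> q_odd
  Position 7: read '1', 1-count=4 -> q_even
  Position 8: read '1', 1-count=5 -> q_odd
Final state: q_odd, total 1s = 5 (odd); the DFA requires an odd count -> accept

1


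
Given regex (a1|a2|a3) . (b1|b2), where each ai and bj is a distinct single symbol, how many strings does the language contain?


First group: 3 alternatives
Second group: 2 alternatives
Concatenation: each choice from group 1 pairs with each from group 2
Total = 3 x 2 = 6

6


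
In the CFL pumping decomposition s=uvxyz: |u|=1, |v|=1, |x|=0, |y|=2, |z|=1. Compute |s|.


|s| = |u| + |v| + |x| + |y| + |z|
= 1 + 1 + 0 + 2 + 1
= 2 + 0 + 3
= 2 + 3
= 5

5


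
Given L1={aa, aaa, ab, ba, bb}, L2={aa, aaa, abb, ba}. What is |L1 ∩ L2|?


L1 = {aa, aaa, ab, ba, bb}
L2 = {aa, aaa, abb, ba}
Checking each string in L1 against L2:
  'aa': in L2? Yes
  'aaa': in L2? Yes
  'ab': in L2? No
  'ba': in L2? Yes
  'bb': in L2? No
Intersection = {aa, aaa, ba}
|L1 ∩ L2| = 3

3


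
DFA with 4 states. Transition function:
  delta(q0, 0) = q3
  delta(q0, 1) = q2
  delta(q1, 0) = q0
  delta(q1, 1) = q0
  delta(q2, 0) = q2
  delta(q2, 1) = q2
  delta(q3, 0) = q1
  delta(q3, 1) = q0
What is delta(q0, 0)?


Looking up transition function:
delta(q0, 0) in the table
Row: q0, Column: 0
Result: q3

q3


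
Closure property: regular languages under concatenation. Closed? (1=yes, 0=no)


Regular languages are closed under:
- Union (DFA product construction)
- Intersection (DFA product construction)
- Complement (swap accept/reject states)
- Concatenation (NFA construction)
- Kleene star (NFA construction)
concatenation is in this list
Therefore: closed

1


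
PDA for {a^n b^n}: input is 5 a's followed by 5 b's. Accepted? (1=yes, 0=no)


Language requires equal numbers of a's and b's
PDA pushes for each 'a', pops for each 'b'
Number of a's = 5
Number of b's = 5
5 == 5 -> Accept

1


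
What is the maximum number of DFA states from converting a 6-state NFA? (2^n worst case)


NFA has 6 states
Subset construction: each DFA state = subset of NFA states
Maximum subsets = 2^6
2^6 = 64

64


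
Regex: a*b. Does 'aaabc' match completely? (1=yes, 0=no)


Pattern: a*b
String: 'aaabc'
Pattern requires: zero or more 'a's followed by exactly one 'b'
Found 3 leading 'a's
Remaining: 'bc'
Remaining is not 'b' -> no match
Result: 0

0


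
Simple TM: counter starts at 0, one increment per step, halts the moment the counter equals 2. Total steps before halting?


Counter starts at 0. Counting sequence:
  Step 1: counter = 1
  Step 2: counter = 2
Counter reached 2 -> halt
Total steps = 2

2


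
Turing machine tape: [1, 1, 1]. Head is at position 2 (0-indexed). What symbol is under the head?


Tape: [1, 1, 1]
Positions: 0 1 2
Values:    1 1 1
Head at position 2
tape[2] = 1

1


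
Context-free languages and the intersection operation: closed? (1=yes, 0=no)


CFL closure properties:
  Closed under: union, concatenation, Kleene star
  NOT closed under: intersection, complement
Operation 'intersection' is in not-closed list -> No (not closed)

0


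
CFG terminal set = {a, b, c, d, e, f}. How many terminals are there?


Terminal symbols: a, b, c, d, e, f
Counting each: a (#1), b (#2), c (#3), d (#4), e (#5), f (#6)
Total = 6

6


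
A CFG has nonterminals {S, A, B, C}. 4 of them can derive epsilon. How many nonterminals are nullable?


Nonterminals: {S, A, B, C}
A nonterminal is nullable if it can derive epsilon
Counting nullable nonterminals: 4
Total nullable = 4

4


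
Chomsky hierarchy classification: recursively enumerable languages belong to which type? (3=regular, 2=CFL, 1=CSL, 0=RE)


Chomsky hierarchy levels:
  Type 3: Regular (DFA/NFA/regex)
  Type 2: Context-free (PDA)
  Type 1: Context-sensitive
  Type 0: Recursively enumerable (TM)
'recursively enumerable' corresponds to Type 0

0


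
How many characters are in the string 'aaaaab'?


String: 'aaaaab'
Counting characters:
  'a' appears 5 time(s)
  'b' appears 1 time(s)
Total length = 5 + 1 = 6

6


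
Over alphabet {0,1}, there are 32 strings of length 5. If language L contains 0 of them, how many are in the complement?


Alphabet: {0,1}
String length: 5
Total strings of length 5 = 2^5 = 32
Strings in L = 0
Complement = total - |L|
= 32 - 0
= 32

32


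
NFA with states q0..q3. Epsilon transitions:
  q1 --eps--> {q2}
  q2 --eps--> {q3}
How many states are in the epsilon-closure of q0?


Starting from q0
Initialize closure = {q0}
q0 has no outgoing epsilon transitions -> nothing to add
Final closure: {q0}
Size = 1

1


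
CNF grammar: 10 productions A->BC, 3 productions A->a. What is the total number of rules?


CNF allows two rule forms:
  A -> BC (binary): 10 rules
  A -> a (terminal): 3 rules
Total = 10 + 3 = 13

13


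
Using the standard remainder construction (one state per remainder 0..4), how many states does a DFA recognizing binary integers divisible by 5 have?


Divisibility by 5 is tracked via the remainder mod 5: 0, 1, ..., 4
The construction assigns one state to each remainder
Number of remainders = 5

5


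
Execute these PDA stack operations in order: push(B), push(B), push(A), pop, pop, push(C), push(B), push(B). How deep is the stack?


Tracing stack operations:
  push(B) -> stack = [B], depth=1
  push(B) -> stack = [B,B], depth=2
  push(A) -> stack = [B,B,A], depth=3
  pop -> removed A, stack = [B,B], depth=2
  pop -> removed B, stack = [B], depth=1
  push(C) -> stack = [B,C], depth=2
  push(B) -> stack = [B,C,B], depth=3
  push(B) -> stack = [B,C,B,B], depth=4
Final depth = 4

4


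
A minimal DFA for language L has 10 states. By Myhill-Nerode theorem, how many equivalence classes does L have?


Myhill-Nerode theorem:
Number of equivalence classes = number of states in minimal DFA
Minimal DFA states = 10
Therefore equivalence classes = 10

10


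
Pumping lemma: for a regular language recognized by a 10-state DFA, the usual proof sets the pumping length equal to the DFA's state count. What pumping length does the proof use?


Pumping lemma for regular languages (standard proof):
Take p = |Q|, the number of DFA states.
Any string of length >= |Q| passes through |Q|+1 states while reading its first |Q| symbols,
so by pigeonhole some state repeats, giving the loop that can be pumped.
Here |Q| = 10
Therefore the proof uses p = 10

10


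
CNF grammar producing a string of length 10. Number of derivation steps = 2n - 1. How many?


Chomsky Normal Form derivation:
String length n = 10
Each step either:
  - Splits a nonterminal into two (n-1 such steps)
  - Converts a nonterminal to terminal (n such steps)
Total = (n-1) + n = 2n - 1
= 2(10) - 1
= 20 - 1
= 19

19


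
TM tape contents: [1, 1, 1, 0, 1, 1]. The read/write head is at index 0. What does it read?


Tape: [1, 1, 1, 0, 1, 1]
Positions: 0 1 2 3 4 5
Values:    1 1 1 0 1 1
Head at position 0
tape[0] = 1

1


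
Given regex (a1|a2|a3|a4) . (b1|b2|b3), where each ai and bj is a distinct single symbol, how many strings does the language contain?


First group: 4 alternatives
Second group: 3 alternatives
Concatenation: each choice from group 1 pairs with each from group 2
Total = 4 x 3 = 12

12


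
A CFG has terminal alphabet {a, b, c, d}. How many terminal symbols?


Terminal symbols: a, b, c, d
Counting each: a (#1), b (#2), c (#3), d (#4)
Total = 4

4


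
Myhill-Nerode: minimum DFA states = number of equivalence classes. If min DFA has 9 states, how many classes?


Myhill-Nerode theorem:
Number of equivalence classes = number of states in minimal DFA
Minimal DFA states = 9
Therefore equivalence classes = 9

9


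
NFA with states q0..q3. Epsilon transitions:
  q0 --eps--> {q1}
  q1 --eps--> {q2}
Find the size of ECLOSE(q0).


Starting from q0
Initialize closure = {q0}
Follow epsilon from q0 -> add q1
Follow epsilon from q1 -> add q2
Final closure: {q0, q1, q2}
Size = 3

3


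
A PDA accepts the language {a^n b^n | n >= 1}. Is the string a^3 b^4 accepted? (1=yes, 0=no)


Language requires equal numbers of a's and b's
PDA pushes for each 'a', pops for each 'b'
Number of a's = 3
Number of b's = 4
3 != 4 -> Reject

0


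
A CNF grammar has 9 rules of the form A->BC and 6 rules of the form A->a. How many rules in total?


CNF allows two rule forms:
  A -> BC (binary): 9 rules
  A -> a (terminal): 6 rules
Total = 9 + 6 = 15

15


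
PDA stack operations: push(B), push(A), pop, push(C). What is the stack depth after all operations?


Tracing stack operations:
  push(B) -> stack = [B], depth=1
  push(A) -> stack = [B,A], depth=2
  pop -> removed A, stack = [B], depth=1
  push(C) -> stack = [B,C], depth=2
Final depth = 2

2


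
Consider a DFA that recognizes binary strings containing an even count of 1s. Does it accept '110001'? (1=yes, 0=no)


DFA has 2 states: q_even (start, accept=yes) and q_odd
Processing string '110001' character by character:
  Position 0: read '1', 1-count=1 -> q_odd
  Position 1: read '1', 1-count=2 -> q_even
  Position 2: read '0', 1-count=2 -> q_even (no change)
  Position 3: read '0', 1-count=2 -> q_even (no change)
  Position 4: read '0', 1-count=2 -> q_even (no change)
  Position 5: read '1', 1-count=3 -> q_odd
Final state: q_odd, total 1s = 3 (odd); the DFA requires an even count -> reject

0


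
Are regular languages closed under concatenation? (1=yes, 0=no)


Regular languages are closed under:
- Union (DFA product construction)
- Intersection (DFA product construction)
- Complement (swap accept/reject states)
- Concatenation (NFA construction)
- Kleene star (NFA construction)
concatenation is in this list
Therefore: closed

1


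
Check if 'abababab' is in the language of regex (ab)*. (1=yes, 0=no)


Pattern: (ab)*
String: 'abababab'
Pattern requires: zero or more repetitions of 'ab'
Pairs: ['ab', 'ab', 'ab', 'ab']
All pairs are 'ab'? Yes
Result: 1

1


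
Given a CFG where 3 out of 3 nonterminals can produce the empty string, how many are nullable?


Nonterminals: {S, A, B}
A nonterminal is nullable if it can derive epsilon
Counting nullable nonterminals: 3
Total nullable = 3

3


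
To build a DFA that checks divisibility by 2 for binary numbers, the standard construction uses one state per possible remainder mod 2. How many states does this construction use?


Divisibility by 2 is tracked via the remainder mod 2: 0, 1, ..., 1
The construction assigns one state to each remainder
Number of remainders = 2

2


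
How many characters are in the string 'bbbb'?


String: 'bbbb'
Counting characters:
  'b' appears 4 time(s)
Total length = 0 + 4 = 4

4


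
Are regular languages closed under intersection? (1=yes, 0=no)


Regular languages are closed under all standard operations:
- Union: Yes (product construction)
- Intersection: Yes (product construction)
- Complement: Yes (swap accept/reject)
- Concatenation: Yes (NFA construction)
Operation: intersection -> Closed

1


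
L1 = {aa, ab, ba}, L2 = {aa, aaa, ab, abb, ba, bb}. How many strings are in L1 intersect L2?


L1 = {aa, ab, ba}
L2 = {aa, aaa, ab, abb, ba, bb}
Checking each string in L1 against L2:
  'aa': in L2? Yes
  'ab': in L2? Yes
  'ba': in L2? Yes
Intersection = {aa, ab, ba}
|L1 ∩ L2| = 3

3


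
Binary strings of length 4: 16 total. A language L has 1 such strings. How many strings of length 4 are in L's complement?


Alphabet: {0,1}
String length: 4
Total strings of length 4 = 2^4 = 16
Strings in L = 1
Complement = total - |L|
= 16 - 1
= 15

15


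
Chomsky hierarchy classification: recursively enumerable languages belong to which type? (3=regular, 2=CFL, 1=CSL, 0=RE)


Chomsky hierarchy levels:
  Type 3: Regular (DFA/NFA/regex)
  Type 2: Context-free (PDA)
  Type 1: Context-sensitive
  Type 0: Recursively enumerable (TM)
'recursively enumerable' corresponds to Type 0

0


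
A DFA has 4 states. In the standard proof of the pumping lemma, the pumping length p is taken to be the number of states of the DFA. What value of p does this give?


Pumping lemma for regular languages (standard proof):
Take p = |Q|, the number of DFA states.
Any string of length >= |Q| passes through |Q|+1 states while reading its first |Q| symbols,
so by pigeonhole some state repeats, giving the loop that can be pumped.
Here |Q| = 4
Therefore the proof uses p = 4

4


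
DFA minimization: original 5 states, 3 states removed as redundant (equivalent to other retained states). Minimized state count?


Original DFA: 5 states
Redundant states removed: 3
Minimized states = original - removed
= 5 - 3
= 2

2


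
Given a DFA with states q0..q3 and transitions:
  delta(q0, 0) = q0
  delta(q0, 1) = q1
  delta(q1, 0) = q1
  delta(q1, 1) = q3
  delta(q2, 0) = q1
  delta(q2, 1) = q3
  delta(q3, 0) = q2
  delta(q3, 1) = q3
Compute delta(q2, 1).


Looking up transition function:
delta(q2, 1) in the table
Row: q2, Column: 1
Result: q3

q3


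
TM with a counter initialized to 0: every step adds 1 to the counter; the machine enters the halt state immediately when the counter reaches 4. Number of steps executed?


Counter starts at 0. Counting sequence:
  Step 1: counter = 1
  Step 2: counter = 2
  Step 3: counter = 3
  Step 4: counter = 4
Counter reached 4 -> halt
Total steps = 4

4


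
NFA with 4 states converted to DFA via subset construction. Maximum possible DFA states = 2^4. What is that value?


NFA has 4 states
Subset construction: each DFA state = subset of NFA states
Maximum subsets = 2^4
2^4 = 16

16


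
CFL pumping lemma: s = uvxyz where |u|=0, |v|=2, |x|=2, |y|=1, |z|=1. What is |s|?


|s| = |u| + |v| + |x| + |y| + |z|
= 0 + 2 + 2 + 1 + 1
= 2 + 2 + 2
= 4 + 2
= 6

6


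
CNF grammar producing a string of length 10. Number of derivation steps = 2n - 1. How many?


Chomsky Normal Form derivation:
String length n = 10
Each step either:
  - Splits a nonterminal into two (n-1 such steps)
  - Converts a nonterminal to terminal (n such steps)
Total = (n-1) + n = 2n - 1
= 2(10) - 1
= 20 - 1
= 19

19


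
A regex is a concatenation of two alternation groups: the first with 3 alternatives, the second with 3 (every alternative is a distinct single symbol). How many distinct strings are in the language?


First group: 3 alternatives
Second group: 3 alternatives
Concatenation: each choice from group 1 pairs with each from group 2
Total = 3 x 3 = 9

9


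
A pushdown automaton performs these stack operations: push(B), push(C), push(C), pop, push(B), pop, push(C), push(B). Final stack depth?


Tracing stack operations:
  push(B) -> stack = [B], depth=1
  push(C) -> stack = [B,C], depth=2
  push(C) -> stack = [B,C,C], depth=3
  pop -> removed C, stack = [B,C], depth=2
  push(B) -> stack = [B,C,B], depth=3
  pop -> removed B, stack = [B,C], depth=2
  push(C) -> stack = [B,C,C], depth=3
  push(B) -> stack = [B,C,C,B], depth=4
Final depth = 4

4


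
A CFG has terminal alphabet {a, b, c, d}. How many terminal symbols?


Terminal symbols: a, b, c, d
Counting each: a (#1), b (#2), c (#3), d (#4)
Total = 4

4


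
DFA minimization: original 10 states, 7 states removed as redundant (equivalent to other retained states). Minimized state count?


Original DFA: 10 states
Redundant states removed: 7
Minimized states = original - removed
= 10 - 7
= 3

3


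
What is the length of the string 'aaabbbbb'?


String: 'aaabbbbb'
Counting characters:
  'a' appears 3 time(s)
  'b' appears 5 time(s)
Total length = 3 + 5 = 8

8


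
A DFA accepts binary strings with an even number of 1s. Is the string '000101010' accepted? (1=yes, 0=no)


DFA has 2 states: q_even (start, accept=yes) and q_odd
Processing string '000101010' character by character:
  Position 0: read '0', 1-count=0 -> q_even (no change)
  Position 1: read '0', 1-count=0 -> q_even (no change)
  Position 2: read '0', 1-count=0 -> q_even (no change)
  Position 3: read '1', 1-count=1 -> q_odd
  Position 4: read '0', 1-count=1 -> q_odd (no change)
  Position 5: read '1', 1-count=2 -> q_even
  Position 6: read '0', 1-count=2 -> q_even (no change)
  Position 7: read '1', 1-count=3 -> q_odd
  Position 8: read '0', 1-count=3 -> q_odd (no change)
Final state: q_odd, total 1s = 3 (odd); the DFA requires an even count -> reject

0


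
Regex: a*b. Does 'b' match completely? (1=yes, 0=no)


Pattern: a*b
String: 'b'
Pattern requires: zero or more 'a's followed by exactly one 'b'
Found 0 leading 'a's
Remaining: 'b'
Remaining is exactly 'b' -> match
Result: 1

1


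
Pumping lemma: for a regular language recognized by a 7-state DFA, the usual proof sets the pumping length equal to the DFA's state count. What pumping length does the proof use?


Pumping lemma for regular languages (standard proof):
Take p = |Q|, the number of DFA states.
Any string of length >= |Q| passes through |Q|+1 states while reading its first |Q| symbols,
so by pigeonhole some state repeats, giving the loop that can be pumped.
Here |Q| = 7
Therefore the proof uses p = 7

7


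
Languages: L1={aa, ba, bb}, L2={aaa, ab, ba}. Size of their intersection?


L1 = {aa, ba, bb}
L2 = {aaa, ab, ba}
Checking each string in L1 against L2:
  'aa': in L2? No
  'ba': in L2? Yes
  'bb': in L2? No
Intersection = {ba}
|L1 ∩ L2| = 1

1


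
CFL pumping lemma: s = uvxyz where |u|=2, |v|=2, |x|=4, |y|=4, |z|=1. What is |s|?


|s| = |u| + |v| + |x| + |y| + |z|
= 2 + 2 + 4 + 4 + 1
= 4 + 4 + 5
= 8 + 5
= 13

13


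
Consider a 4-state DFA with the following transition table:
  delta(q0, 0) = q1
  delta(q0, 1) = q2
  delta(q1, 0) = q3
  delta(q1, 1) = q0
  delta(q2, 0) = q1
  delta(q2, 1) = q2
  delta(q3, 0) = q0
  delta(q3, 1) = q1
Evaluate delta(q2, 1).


Looking up transition function:
delta(q2, 1) in the table
Row: q2, Column: 1
Result: q2

q2


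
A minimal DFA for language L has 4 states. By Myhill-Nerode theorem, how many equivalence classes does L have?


Myhill-Nerode theorem:
Number of equivalence classes = number of states in minimal DFA
Minimal DFA states = 4
Therefore equivalence classes = 4

4


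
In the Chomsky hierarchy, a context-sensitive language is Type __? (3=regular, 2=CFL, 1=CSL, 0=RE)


Chomsky hierarchy levels:
  Type 3: Regular (DFA/NFA/regex)
  Type 2: Context-free (PDA)
  Type 1: Context-sensitive
  Type 0: Recursively enumerable (TM)
'context-sensitive' corresponds to Type 1

1


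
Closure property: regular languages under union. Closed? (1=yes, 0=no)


Regular languages are closed under:
- Union (DFA product construction)
- Intersection (DFA product construction)
- Complement (swap accept/reject states)
- Concatenation (NFA construction)
- Kleene star (NFA construction)
union is in this list
Therefore: closed

1


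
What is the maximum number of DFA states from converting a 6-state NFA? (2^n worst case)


NFA has 6 states
Subset construction: each DFA state = subset of NFA states
Maximum subsets = 2^6
2^6 = 64

64


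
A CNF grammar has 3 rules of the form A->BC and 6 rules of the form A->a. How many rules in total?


CNF allows two rule forms:
  A -> BC (binary): 3 rules
  A -> a (terminal): 6 rules
Total = 3 + 6 = 9

9


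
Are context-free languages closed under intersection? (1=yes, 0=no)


CFL closure properties:
  Closed under: union, concatenation, Kleene star
  NOT closed under: intersection, complement
Operation 'intersection' is in not-closed list -> No (not closed)

0


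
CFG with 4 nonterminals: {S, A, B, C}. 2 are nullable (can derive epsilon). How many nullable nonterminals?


Nonterminals: {S, A, B, C}
A nonterminal is nullable if it can derive epsilon
Counting nullable nonterminals: 2
Total nullable = 2

2


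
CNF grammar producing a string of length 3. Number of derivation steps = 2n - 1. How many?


Chomsky Normal Form derivation:
String length n = 3
Each step either:
  - Splits a nonterminal into two (n-1 such steps)
  - Converts a nonterminal to terminal (n such steps)
Total = (n-1) + n = 2n - 1
= 2(3) - 1
= 6 - 1
= 5

5


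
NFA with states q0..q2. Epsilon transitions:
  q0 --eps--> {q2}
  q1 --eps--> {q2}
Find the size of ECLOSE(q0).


Starting from q0
Initialize closure = {q0}
Follow epsilon from q0 -> add q2
Final closure: {q0, q2}
Size = 2

2


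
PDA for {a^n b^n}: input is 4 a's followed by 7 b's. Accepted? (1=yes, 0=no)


Language requires equal numbers of a's and b's
PDA pushes for each 'a', pops for each 'b'
Number of a's = 4
Number of b's = 7
4 != 7 -> Reject

0


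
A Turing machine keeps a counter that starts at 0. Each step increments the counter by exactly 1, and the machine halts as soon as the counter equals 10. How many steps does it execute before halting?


Counter starts at 0. Counting sequence:
  Step 1: counter = 1
  Step 2: counter = 2
  Step 3: counter = 3
  Step 4: counter = 4
  Step 5: counter = 5
  Step 6: counter = 6
  ...
  Step 10: counter = 10
Counter reached 10 -> halt
Total steps = 10

10


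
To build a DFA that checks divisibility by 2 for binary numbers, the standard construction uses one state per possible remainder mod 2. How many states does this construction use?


Divisibility by 2 is tracked via the remainder mod 2: 0, 1, ..., 1
The construction assigns one state to each remainder
Number of remainders = 2

2


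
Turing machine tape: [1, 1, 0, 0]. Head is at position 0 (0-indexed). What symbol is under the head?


Tape: [1, 1, 0, 0]
Positions: 0 1 2 3
Values:    1 1 0 0
Head at position 0
tape[0] = 1

1


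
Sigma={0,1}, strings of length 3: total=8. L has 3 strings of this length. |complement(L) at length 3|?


Alphabet: {0,1}
String length: 3
Total strings of length 3 = 2^3 = 8
Strings in L = 3
Complement = total - |L|
= 8 - 3
= 5

5


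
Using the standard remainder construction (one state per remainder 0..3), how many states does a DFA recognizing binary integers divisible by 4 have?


Divisibility by 4 is tracked via the remainder mod 4: 0, 1, ..., 3
The construction assigns one state to each remainder
Number of remainders = 4

4


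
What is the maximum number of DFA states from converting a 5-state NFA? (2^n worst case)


NFA has 5 states
Subset construction: each DFA state = subset of NFA states
Maximum subsets = 2^5
2^5 = 32

32


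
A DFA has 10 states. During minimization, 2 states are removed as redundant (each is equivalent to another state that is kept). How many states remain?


Original DFA: 10 states
Redundant states removed: 2
Minimized states = original - removed
= 10 - 2
= 8

8


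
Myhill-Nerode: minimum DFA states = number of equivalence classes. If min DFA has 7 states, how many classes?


Myhill-Nerode theorem:
Number of equivalence classes = number of states in minimal DFA
Minimal DFA states = 7
Therefore equivalence classes = 7

7


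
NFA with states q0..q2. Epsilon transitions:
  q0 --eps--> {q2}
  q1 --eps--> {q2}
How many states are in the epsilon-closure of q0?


Starting from q0
Initialize closure = {q0}
Follow epsilon from q0 -> add q2
Final closure: {q0, q2}
Size = 2

2


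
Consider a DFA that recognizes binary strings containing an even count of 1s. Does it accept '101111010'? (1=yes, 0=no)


DFA has 2 states: q_even (start, accept=yes) and q_odd
Processing string '101111010' character by character:
  Position 0: read '1', 1-count=1 -> q_odd
  Position 1: read '0', 1-count=1 -> q_odd (no change)
  Position 2: read '1', 1-count=2 -> q_even
  Position 3: read '1', 1-count=3 -> q_odd
  Position 4: read '1', 1-count=4 -> q_even
  Position 5: read '1', 1-count=5 -> q_odd
  Position 6: read '0', 1-count=5 -> q_odd (no change)
  Position 7: read '1', 1-count=6 -> q_even
  Position 8: read '0', 1-count=6 -> q_even (no change)
Final state: q_even, total 1s = 6 (even); the DFA requires an even count -> accept

1


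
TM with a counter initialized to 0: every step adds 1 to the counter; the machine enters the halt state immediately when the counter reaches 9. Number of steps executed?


Counter starts at 0. Counting sequence:
  Step 1: counter = 1
  Step 2: counter = 2
  Step 3: counter = 3
  Step 4: counter = 4
  Step 5: counter = 5
  Step 6: counter = 6
  ...
  Step 9: counter = 9
Counter reached 9 -> halt
Total steps = 9

9


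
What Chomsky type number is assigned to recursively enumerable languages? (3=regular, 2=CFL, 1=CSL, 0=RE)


Chomsky hierarchy levels:
  Type 3: Regular (DFA/NFA/regex)
  Type 2: Context-free (PDA)
  Type 1: Context-sensitive
  Type 0: Recursively enumerable (TM)
'recursively enumerable' corresponds to Type 0

0


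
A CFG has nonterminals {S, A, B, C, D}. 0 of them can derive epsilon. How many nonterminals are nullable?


Nonterminals: {S, A, B, C, D}
A nonterminal is nullable if it can derive epsilon
Counting nullable nonterminals: 0
Total nullable = 0

0


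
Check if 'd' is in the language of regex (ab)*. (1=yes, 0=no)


Pattern: (ab)*
String: 'd'
Pattern requires: zero or more repetitions of 'ab'
Length 1 is odd -> cannot be (ab)* -> no match
Result: 0

0


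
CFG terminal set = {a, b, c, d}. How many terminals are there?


Terminal symbols: a, b, c, d
Counting each: a (#1), b (#2), c (#3), d (#4)
Total = 4

4


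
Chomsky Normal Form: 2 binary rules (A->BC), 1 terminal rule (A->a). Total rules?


CNF allows two rule forms:
  A -> BC (binary): 2 rules
  A -> a (terminal): 1 rule
Total = 2 + 1 = 3

3


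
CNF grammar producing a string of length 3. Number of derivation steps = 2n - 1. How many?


Chomsky Normal Form derivation:
String length n = 3
Each step either:
  - Splits a nonterminal into two (n-1 such steps)
  - Converts a nonterminal to terminal (n such steps)
Total = (n-1) + n = 2n - 1
= 2(3) - 1
= 6 - 1
= 5

5


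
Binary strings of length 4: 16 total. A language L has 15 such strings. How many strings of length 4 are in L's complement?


Alphabet: {0,1}
String length: 4
Total strings of length 4 = 2^4 = 16
Strings in L = 15
Complement = total - |L|
= 16 - 15
= 1

1


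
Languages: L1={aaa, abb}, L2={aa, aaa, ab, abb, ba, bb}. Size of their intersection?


L1 = {aaa, abb}
L2 = {aa, aaa, ab, abb, ba, bb}
Checking each string in L1 against L2:
  'aaa': in L2? Yes
  'abb': in L2? Yes
Intersection = {aaa, abb}
|L1 ∩ L2| = 2

2


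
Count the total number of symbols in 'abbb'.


String: 'abbb'
Counting characters:
  'a' appears 1 time(s)
  'b' appears 3 time(s)
Total length = 1 + 3 = 4

4


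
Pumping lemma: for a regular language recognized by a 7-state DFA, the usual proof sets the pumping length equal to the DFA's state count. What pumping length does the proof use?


Pumping lemma for regular languages (standard proof):
Take p = |Q|, the number of DFA states.
Any string of length >= |Q| passes through |Q|+1 states while reading its first |Q| symbols,
so by pigeonhole some state repeats, giving the loop that can be pumped.
Here |Q| = 7
Therefore the proof uses p = 7

7
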